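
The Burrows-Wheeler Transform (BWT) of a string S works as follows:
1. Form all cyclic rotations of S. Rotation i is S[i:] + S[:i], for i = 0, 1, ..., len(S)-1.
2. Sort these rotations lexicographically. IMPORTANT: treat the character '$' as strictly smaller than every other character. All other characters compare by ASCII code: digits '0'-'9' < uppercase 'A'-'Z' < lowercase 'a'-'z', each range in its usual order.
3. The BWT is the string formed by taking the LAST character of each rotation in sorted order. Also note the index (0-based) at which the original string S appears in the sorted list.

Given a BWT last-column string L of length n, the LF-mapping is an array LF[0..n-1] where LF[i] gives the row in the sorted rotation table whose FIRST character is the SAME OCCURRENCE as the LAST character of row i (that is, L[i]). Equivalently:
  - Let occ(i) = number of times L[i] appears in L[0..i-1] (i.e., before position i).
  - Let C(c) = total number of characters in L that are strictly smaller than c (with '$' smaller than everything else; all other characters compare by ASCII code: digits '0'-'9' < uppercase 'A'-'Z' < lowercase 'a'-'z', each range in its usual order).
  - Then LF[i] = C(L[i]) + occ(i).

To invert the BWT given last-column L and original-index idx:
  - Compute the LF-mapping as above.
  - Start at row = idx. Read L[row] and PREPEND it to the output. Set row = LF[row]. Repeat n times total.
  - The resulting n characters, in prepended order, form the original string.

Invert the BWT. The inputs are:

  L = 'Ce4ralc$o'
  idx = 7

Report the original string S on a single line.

LF mapping: 2 5 1 8 3 6 4 0 7
Walk LF starting at row 7, prepending L[row]:
  step 1: row=7, L[7]='$', prepend. Next row=LF[7]=0
  step 2: row=0, L[0]='C', prepend. Next row=LF[0]=2
  step 3: row=2, L[2]='4', prepend. Next row=LF[2]=1
  step 4: row=1, L[1]='e', prepend. Next row=LF[1]=5
  step 5: row=5, L[5]='l', prepend. Next row=LF[5]=6
  step 6: row=6, L[6]='c', prepend. Next row=LF[6]=4
  step 7: row=4, L[4]='a', prepend. Next row=LF[4]=3
  step 8: row=3, L[3]='r', prepend. Next row=LF[3]=8
  step 9: row=8, L[8]='o', prepend. Next row=LF[8]=7
Reversed output: oracle4C$

Answer: oracle4C$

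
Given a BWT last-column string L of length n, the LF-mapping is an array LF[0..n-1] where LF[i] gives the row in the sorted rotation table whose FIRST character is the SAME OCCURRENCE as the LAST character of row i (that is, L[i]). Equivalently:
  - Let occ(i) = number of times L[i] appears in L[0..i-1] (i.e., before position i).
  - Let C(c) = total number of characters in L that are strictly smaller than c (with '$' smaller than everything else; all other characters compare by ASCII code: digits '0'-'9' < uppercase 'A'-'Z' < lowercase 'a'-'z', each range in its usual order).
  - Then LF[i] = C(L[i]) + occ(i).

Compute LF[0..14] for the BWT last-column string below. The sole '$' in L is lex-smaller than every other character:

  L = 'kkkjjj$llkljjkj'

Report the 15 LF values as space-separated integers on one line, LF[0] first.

Answer: 7 8 9 1 2 3 0 12 13 10 14 4 5 11 6

Derivation:
Char counts: '$':1, 'j':6, 'k':5, 'l':3
C (first-col start): C('$')=0, C('j')=1, C('k')=7, C('l')=12
L[0]='k': occ=0, LF[0]=C('k')+0=7+0=7
L[1]='k': occ=1, LF[1]=C('k')+1=7+1=8
L[2]='k': occ=2, LF[2]=C('k')+2=7+2=9
L[3]='j': occ=0, LF[3]=C('j')+0=1+0=1
L[4]='j': occ=1, LF[4]=C('j')+1=1+1=2
L[5]='j': occ=2, LF[5]=C('j')+2=1+2=3
L[6]='$': occ=0, LF[6]=C('$')+0=0+0=0
L[7]='l': occ=0, LF[7]=C('l')+0=12+0=12
L[8]='l': occ=1, LF[8]=C('l')+1=12+1=13
L[9]='k': occ=3, LF[9]=C('k')+3=7+3=10
L[10]='l': occ=2, LF[10]=C('l')+2=12+2=14
L[11]='j': occ=3, LF[11]=C('j')+3=1+3=4
L[12]='j': occ=4, LF[12]=C('j')+4=1+4=5
L[13]='k': occ=4, LF[13]=C('k')+4=7+4=11
L[14]='j': occ=5, LF[14]=C('j')+5=1+5=6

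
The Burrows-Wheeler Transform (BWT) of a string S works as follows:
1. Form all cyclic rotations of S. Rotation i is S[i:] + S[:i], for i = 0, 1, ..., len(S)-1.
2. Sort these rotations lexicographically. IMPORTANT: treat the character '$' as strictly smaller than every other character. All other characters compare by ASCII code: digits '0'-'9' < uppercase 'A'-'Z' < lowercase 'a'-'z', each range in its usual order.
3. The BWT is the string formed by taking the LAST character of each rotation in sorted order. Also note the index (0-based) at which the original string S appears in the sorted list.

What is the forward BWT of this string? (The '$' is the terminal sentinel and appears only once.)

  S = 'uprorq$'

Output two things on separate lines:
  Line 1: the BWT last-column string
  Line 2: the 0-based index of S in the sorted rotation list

All 7 rotations (rotation i = S[i:]+S[:i]):
  rot[0] = uprorq$
  rot[1] = prorq$u
  rot[2] = rorq$up
  rot[3] = orq$upr
  rot[4] = rq$upro
  rot[5] = q$upror
  rot[6] = $uprorq
Sorted (with $ < everything):
  sorted[0] = $uprorq  (last char: 'q')
  sorted[1] = orq$upr  (last char: 'r')
  sorted[2] = prorq$u  (last char: 'u')
  sorted[3] = q$upror  (last char: 'r')
  sorted[4] = rorq$up  (last char: 'p')
  sorted[5] = rq$upro  (last char: 'o')
  sorted[6] = uprorq$  (last char: '$')
Last column: qrurpo$
Original string S is at sorted index 6

Answer: qrurpo$
6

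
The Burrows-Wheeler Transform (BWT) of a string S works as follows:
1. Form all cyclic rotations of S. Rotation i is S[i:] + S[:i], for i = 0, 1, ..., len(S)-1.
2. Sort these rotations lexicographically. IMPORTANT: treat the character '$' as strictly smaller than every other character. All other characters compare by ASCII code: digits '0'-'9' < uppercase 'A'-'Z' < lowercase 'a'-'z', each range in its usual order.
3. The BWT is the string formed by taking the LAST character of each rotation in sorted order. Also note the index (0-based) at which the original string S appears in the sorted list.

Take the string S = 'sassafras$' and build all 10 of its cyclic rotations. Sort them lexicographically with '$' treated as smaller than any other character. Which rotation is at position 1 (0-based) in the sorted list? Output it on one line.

Answer: afras$sass

Derivation:
All 10 rotations (rotation i = S[i:]+S[:i]):
  rot[0] = sassafras$
  rot[1] = assafras$s
  rot[2] = ssafras$sa
  rot[3] = safras$sas
  rot[4] = afras$sass
  rot[5] = fras$sassa
  rot[6] = ras$sassaf
  rot[7] = as$sassafr
  rot[8] = s$sassafra
  rot[9] = $sassafras
Sorted (with $ < everything):
  sorted[0] = $sassafras
  sorted[1] = afras$sass
  sorted[2] = as$sassafr
  sorted[3] = assafras$s
  sorted[4] = fras$sassa
  sorted[5] = ras$sassaf
  sorted[6] = s$sassafra
  sorted[7] = safras$sas
  sorted[8] = sassafras$
  sorted[9] = ssafras$sa
sorted[1] = afras$sass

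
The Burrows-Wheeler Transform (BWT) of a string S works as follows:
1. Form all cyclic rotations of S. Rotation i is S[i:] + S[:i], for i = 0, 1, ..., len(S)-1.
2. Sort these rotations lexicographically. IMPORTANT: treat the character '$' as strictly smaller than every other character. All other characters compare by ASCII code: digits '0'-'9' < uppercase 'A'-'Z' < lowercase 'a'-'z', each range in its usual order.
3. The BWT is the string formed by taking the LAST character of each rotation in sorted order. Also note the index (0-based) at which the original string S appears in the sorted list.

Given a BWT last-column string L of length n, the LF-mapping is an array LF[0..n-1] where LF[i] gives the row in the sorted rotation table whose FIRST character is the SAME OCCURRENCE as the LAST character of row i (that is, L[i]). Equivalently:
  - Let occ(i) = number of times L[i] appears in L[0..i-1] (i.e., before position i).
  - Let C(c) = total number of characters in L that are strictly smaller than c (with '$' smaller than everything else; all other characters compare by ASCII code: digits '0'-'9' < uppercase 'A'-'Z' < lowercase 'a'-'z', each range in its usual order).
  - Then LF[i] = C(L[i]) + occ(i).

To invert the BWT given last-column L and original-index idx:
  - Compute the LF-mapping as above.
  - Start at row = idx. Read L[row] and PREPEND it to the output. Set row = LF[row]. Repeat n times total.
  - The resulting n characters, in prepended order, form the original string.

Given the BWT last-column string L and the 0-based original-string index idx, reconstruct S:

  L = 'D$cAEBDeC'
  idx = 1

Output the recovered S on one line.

LF mapping: 4 0 7 1 6 2 5 8 3
Walk LF starting at row 1, prepending L[row]:
  step 1: row=1, L[1]='$', prepend. Next row=LF[1]=0
  step 2: row=0, L[0]='D', prepend. Next row=LF[0]=4
  step 3: row=4, L[4]='E', prepend. Next row=LF[4]=6
  step 4: row=6, L[6]='D', prepend. Next row=LF[6]=5
  step 5: row=5, L[5]='B', prepend. Next row=LF[5]=2
  step 6: row=2, L[2]='c', prepend. Next row=LF[2]=7
  step 7: row=7, L[7]='e', prepend. Next row=LF[7]=8
  step 8: row=8, L[8]='C', prepend. Next row=LF[8]=3
  step 9: row=3, L[3]='A', prepend. Next row=LF[3]=1
Reversed output: ACecBDED$

Answer: ACecBDED$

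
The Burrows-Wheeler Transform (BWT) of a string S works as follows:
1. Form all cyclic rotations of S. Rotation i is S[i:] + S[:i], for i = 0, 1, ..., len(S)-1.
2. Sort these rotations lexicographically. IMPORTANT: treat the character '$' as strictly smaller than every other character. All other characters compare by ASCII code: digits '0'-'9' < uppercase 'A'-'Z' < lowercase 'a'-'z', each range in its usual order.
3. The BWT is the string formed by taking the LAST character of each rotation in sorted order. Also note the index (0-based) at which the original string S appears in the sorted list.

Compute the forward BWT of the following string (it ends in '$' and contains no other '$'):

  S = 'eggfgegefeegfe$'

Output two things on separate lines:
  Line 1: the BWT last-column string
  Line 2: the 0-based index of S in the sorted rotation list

Answer: effgge$gegefege
6

Derivation:
All 15 rotations (rotation i = S[i:]+S[:i]):
  rot[0] = eggfgegefeegfe$
  rot[1] = ggfgegefeegfe$e
  rot[2] = gfgegefeegfe$eg
  rot[3] = fgegefeegfe$egg
  rot[4] = gegefeegfe$eggf
  rot[5] = egefeegfe$eggfg
  rot[6] = gefeegfe$eggfge
  rot[7] = efeegfe$eggfgeg
  rot[8] = feegfe$eggfgege
  rot[9] = eegfe$eggfgegef
  rot[10] = egfe$eggfgegefe
  rot[11] = gfe$eggfgegefee
  rot[12] = fe$eggfgegefeeg
  rot[13] = e$eggfgegefeegf
  rot[14] = $eggfgegefeegfe
Sorted (with $ < everything):
  sorted[0] = $eggfgegefeegfe  (last char: 'e')
  sorted[1] = e$eggfgegefeegf  (last char: 'f')
  sorted[2] = eegfe$eggfgegef  (last char: 'f')
  sorted[3] = efeegfe$eggfgeg  (last char: 'g')
  sorted[4] = egefeegfe$eggfg  (last char: 'g')
  sorted[5] = egfe$eggfgegefe  (last char: 'e')
  sorted[6] = eggfgegefeegfe$  (last char: '$')
  sorted[7] = fe$eggfgegefeeg  (last char: 'g')
  sorted[8] = feegfe$eggfgege  (last char: 'e')
  sorted[9] = fgegefeegfe$egg  (last char: 'g')
  sorted[10] = gefeegfe$eggfge  (last char: 'e')
  sorted[11] = gegefeegfe$eggf  (last char: 'f')
  sorted[12] = gfe$eggfgegefee  (last char: 'e')
  sorted[13] = gfgegefeegfe$eg  (last char: 'g')
  sorted[14] = ggfgegefeegfe$e  (last char: 'e')
Last column: effgge$gegefege
Original string S is at sorted index 6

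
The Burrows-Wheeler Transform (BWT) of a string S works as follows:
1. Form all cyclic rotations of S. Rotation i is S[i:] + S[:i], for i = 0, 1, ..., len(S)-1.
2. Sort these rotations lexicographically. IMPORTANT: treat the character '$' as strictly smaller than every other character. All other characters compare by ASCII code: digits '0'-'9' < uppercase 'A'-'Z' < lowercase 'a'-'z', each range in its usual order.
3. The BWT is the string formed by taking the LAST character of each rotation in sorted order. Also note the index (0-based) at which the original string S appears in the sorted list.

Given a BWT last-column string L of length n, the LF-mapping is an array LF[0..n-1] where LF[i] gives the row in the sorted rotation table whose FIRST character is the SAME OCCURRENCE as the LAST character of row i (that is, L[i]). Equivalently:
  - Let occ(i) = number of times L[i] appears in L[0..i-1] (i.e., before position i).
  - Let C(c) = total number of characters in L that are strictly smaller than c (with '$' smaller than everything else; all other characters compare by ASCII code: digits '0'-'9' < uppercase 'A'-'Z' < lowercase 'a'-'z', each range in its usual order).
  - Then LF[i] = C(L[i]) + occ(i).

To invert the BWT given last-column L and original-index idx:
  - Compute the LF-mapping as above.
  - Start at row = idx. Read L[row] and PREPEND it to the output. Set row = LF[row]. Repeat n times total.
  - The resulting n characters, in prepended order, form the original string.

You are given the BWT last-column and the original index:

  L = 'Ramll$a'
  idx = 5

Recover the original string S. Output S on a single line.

LF mapping: 1 2 6 4 5 0 3
Walk LF starting at row 5, prepending L[row]:
  step 1: row=5, L[5]='$', prepend. Next row=LF[5]=0
  step 2: row=0, L[0]='R', prepend. Next row=LF[0]=1
  step 3: row=1, L[1]='a', prepend. Next row=LF[1]=2
  step 4: row=2, L[2]='m', prepend. Next row=LF[2]=6
  step 5: row=6, L[6]='a', prepend. Next row=LF[6]=3
  step 6: row=3, L[3]='l', prepend. Next row=LF[3]=4
  step 7: row=4, L[4]='l', prepend. Next row=LF[4]=5
Reversed output: llamaR$

Answer: llamaR$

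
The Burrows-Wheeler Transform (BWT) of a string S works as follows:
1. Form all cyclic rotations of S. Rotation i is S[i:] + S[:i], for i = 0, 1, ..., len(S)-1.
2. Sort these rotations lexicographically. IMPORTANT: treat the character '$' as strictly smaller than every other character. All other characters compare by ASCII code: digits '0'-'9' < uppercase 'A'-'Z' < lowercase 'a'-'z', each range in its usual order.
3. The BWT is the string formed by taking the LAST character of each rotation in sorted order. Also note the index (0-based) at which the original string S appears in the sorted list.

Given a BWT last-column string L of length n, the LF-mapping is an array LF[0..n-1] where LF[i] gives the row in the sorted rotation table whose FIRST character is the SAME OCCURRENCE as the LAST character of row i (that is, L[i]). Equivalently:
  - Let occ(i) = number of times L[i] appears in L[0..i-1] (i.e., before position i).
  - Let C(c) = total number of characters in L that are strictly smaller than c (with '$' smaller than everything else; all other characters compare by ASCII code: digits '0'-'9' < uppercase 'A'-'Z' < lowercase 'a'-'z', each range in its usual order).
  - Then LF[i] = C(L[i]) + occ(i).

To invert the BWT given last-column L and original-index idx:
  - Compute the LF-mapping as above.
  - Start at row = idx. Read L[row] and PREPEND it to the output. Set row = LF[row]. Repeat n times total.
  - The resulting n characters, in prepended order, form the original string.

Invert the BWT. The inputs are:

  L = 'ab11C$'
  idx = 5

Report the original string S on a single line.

LF mapping: 4 5 1 2 3 0
Walk LF starting at row 5, prepending L[row]:
  step 1: row=5, L[5]='$', prepend. Next row=LF[5]=0
  step 2: row=0, L[0]='a', prepend. Next row=LF[0]=4
  step 3: row=4, L[4]='C', prepend. Next row=LF[4]=3
  step 4: row=3, L[3]='1', prepend. Next row=LF[3]=2
  step 5: row=2, L[2]='1', prepend. Next row=LF[2]=1
  step 6: row=1, L[1]='b', prepend. Next row=LF[1]=5
Reversed output: b11Ca$

Answer: b11Ca$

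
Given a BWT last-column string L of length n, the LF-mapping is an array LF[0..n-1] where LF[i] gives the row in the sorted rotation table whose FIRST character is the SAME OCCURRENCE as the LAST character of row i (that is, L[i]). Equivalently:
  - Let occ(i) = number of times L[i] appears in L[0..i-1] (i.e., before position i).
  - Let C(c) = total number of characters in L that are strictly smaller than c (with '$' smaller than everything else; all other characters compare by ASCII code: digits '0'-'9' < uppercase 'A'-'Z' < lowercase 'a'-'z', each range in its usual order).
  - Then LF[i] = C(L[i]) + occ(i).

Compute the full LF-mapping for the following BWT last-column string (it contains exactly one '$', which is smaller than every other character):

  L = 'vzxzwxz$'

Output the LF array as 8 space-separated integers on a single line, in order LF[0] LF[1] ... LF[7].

Char counts: '$':1, 'v':1, 'w':1, 'x':2, 'z':3
C (first-col start): C('$')=0, C('v')=1, C('w')=2, C('x')=3, C('z')=5
L[0]='v': occ=0, LF[0]=C('v')+0=1+0=1
L[1]='z': occ=0, LF[1]=C('z')+0=5+0=5
L[2]='x': occ=0, LF[2]=C('x')+0=3+0=3
L[3]='z': occ=1, LF[3]=C('z')+1=5+1=6
L[4]='w': occ=0, LF[4]=C('w')+0=2+0=2
L[5]='x': occ=1, LF[5]=C('x')+1=3+1=4
L[6]='z': occ=2, LF[6]=C('z')+2=5+2=7
L[7]='$': occ=0, LF[7]=C('$')+0=0+0=0

Answer: 1 5 3 6 2 4 7 0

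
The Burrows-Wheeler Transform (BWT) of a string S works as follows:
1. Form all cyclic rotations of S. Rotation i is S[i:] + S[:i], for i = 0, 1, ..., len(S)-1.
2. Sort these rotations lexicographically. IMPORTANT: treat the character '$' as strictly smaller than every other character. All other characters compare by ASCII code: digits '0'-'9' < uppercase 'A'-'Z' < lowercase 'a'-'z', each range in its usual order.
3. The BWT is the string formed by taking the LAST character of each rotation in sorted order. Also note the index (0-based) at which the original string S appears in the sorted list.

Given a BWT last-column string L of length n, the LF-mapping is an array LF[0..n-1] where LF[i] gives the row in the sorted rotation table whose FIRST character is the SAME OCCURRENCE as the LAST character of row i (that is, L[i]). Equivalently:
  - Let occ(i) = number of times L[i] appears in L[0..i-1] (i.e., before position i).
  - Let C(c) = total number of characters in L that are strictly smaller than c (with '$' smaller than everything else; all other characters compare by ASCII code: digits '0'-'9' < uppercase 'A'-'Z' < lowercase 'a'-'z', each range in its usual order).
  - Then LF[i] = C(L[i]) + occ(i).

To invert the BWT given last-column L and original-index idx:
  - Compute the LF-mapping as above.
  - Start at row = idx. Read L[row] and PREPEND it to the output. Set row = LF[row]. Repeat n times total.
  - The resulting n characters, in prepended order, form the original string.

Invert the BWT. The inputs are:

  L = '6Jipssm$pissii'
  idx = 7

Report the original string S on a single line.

LF mapping: 1 2 3 8 10 11 7 0 9 4 12 13 5 6
Walk LF starting at row 7, prepending L[row]:
  step 1: row=7, L[7]='$', prepend. Next row=LF[7]=0
  step 2: row=0, L[0]='6', prepend. Next row=LF[0]=1
  step 3: row=1, L[1]='J', prepend. Next row=LF[1]=2
  step 4: row=2, L[2]='i', prepend. Next row=LF[2]=3
  step 5: row=3, L[3]='p', prepend. Next row=LF[3]=8
  step 6: row=8, L[8]='p', prepend. Next row=LF[8]=9
  step 7: row=9, L[9]='i', prepend. Next row=LF[9]=4
  step 8: row=4, L[4]='s', prepend. Next row=LF[4]=10
  step 9: row=10, L[10]='s', prepend. Next row=LF[10]=12
  step 10: row=12, L[12]='i', prepend. Next row=LF[12]=5
  step 11: row=5, L[5]='s', prepend. Next row=LF[5]=11
  step 12: row=11, L[11]='s', prepend. Next row=LF[11]=13
  step 13: row=13, L[13]='i', prepend. Next row=LF[13]=6
  step 14: row=6, L[6]='m', prepend. Next row=LF[6]=7
Reversed output: mississippiJ6$

Answer: mississippiJ6$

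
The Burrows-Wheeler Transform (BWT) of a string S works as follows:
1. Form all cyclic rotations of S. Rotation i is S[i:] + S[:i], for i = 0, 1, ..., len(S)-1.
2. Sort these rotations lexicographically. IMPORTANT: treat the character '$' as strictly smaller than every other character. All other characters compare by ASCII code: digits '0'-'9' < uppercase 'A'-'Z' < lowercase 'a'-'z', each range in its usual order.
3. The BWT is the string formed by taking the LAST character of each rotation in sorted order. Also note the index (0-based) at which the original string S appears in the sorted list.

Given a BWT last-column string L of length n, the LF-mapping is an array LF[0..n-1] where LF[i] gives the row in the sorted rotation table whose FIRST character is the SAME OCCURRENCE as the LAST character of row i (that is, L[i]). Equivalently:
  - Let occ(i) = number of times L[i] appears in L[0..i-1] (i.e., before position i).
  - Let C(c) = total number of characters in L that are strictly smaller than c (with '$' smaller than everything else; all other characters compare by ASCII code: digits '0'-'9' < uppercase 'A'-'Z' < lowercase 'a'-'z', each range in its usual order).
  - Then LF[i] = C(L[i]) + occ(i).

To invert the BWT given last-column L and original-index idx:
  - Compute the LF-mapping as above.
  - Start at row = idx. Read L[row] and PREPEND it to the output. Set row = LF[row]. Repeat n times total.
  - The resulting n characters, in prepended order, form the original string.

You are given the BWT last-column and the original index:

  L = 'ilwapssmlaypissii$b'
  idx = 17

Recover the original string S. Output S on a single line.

LF mapping: 4 8 17 1 11 13 14 10 9 2 18 12 5 15 16 6 7 0 3
Walk LF starting at row 17, prepending L[row]:
  step 1: row=17, L[17]='$', prepend. Next row=LF[17]=0
  step 2: row=0, L[0]='i', prepend. Next row=LF[0]=4
  step 3: row=4, L[4]='p', prepend. Next row=LF[4]=11
  step 4: row=11, L[11]='p', prepend. Next row=LF[11]=12
  step 5: row=12, L[12]='i', prepend. Next row=LF[12]=5
  step 6: row=5, L[5]='s', prepend. Next row=LF[5]=13
  step 7: row=13, L[13]='s', prepend. Next row=LF[13]=15
  step 8: row=15, L[15]='i', prepend. Next row=LF[15]=6
  step 9: row=6, L[6]='s', prepend. Next row=LF[6]=14
  step 10: row=14, L[14]='s', prepend. Next row=LF[14]=16
  step 11: row=16, L[16]='i', prepend. Next row=LF[16]=7
  step 12: row=7, L[7]='m', prepend. Next row=LF[7]=10
  step 13: row=10, L[10]='y', prepend. Next row=LF[10]=18
  step 14: row=18, L[18]='b', prepend. Next row=LF[18]=3
  step 15: row=3, L[3]='a', prepend. Next row=LF[3]=1
  step 16: row=1, L[1]='l', prepend. Next row=LF[1]=8
  step 17: row=8, L[8]='l', prepend. Next row=LF[8]=9
  step 18: row=9, L[9]='a', prepend. Next row=LF[9]=2
  step 19: row=2, L[2]='w', prepend. Next row=LF[2]=17
Reversed output: wallabymississippi$

Answer: wallabymississippi$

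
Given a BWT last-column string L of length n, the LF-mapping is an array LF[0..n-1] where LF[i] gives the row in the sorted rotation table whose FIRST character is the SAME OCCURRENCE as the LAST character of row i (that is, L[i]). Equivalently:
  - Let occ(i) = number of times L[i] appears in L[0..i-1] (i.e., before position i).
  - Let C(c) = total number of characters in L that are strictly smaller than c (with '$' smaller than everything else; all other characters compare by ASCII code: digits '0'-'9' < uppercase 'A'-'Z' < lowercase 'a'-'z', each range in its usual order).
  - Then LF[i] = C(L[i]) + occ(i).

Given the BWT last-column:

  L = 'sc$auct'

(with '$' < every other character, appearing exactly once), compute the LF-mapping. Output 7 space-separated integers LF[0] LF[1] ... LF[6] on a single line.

Answer: 4 2 0 1 6 3 5

Derivation:
Char counts: '$':1, 'a':1, 'c':2, 's':1, 't':1, 'u':1
C (first-col start): C('$')=0, C('a')=1, C('c')=2, C('s')=4, C('t')=5, C('u')=6
L[0]='s': occ=0, LF[0]=C('s')+0=4+0=4
L[1]='c': occ=0, LF[1]=C('c')+0=2+0=2
L[2]='$': occ=0, LF[2]=C('$')+0=0+0=0
L[3]='a': occ=0, LF[3]=C('a')+0=1+0=1
L[4]='u': occ=0, LF[4]=C('u')+0=6+0=6
L[5]='c': occ=1, LF[5]=C('c')+1=2+1=3
L[6]='t': occ=0, LF[6]=C('t')+0=5+0=5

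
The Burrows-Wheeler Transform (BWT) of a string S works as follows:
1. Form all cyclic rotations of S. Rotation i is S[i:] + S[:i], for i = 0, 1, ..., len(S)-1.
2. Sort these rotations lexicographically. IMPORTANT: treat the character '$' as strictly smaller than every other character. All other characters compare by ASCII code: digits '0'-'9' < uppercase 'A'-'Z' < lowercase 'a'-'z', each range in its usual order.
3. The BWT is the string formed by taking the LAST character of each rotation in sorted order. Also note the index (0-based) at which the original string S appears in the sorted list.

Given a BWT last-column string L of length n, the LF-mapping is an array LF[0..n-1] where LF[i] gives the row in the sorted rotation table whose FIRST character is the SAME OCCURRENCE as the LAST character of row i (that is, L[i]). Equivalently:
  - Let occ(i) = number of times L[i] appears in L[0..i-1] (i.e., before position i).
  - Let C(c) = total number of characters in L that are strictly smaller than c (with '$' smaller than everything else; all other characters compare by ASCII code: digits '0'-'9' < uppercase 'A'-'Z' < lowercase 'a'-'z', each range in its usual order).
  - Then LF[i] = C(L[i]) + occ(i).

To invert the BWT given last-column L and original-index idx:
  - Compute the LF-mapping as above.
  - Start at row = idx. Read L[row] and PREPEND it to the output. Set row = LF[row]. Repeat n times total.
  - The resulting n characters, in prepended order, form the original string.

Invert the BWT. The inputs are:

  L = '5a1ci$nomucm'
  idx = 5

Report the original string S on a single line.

Answer: communica15$

Derivation:
LF mapping: 2 3 1 4 6 0 9 10 7 11 5 8
Walk LF starting at row 5, prepending L[row]:
  step 1: row=5, L[5]='$', prepend. Next row=LF[5]=0
  step 2: row=0, L[0]='5', prepend. Next row=LF[0]=2
  step 3: row=2, L[2]='1', prepend. Next row=LF[2]=1
  step 4: row=1, L[1]='a', prepend. Next row=LF[1]=3
  step 5: row=3, L[3]='c', prepend. Next row=LF[3]=4
  step 6: row=4, L[4]='i', prepend. Next row=LF[4]=6
  step 7: row=6, L[6]='n', prepend. Next row=LF[6]=9
  step 8: row=9, L[9]='u', prepend. Next row=LF[9]=11
  step 9: row=11, L[11]='m', prepend. Next row=LF[11]=8
  step 10: row=8, L[8]='m', prepend. Next row=LF[8]=7
  step 11: row=7, L[7]='o', prepend. Next row=LF[7]=10
  step 12: row=10, L[10]='c', prepend. Next row=LF[10]=5
Reversed output: communica15$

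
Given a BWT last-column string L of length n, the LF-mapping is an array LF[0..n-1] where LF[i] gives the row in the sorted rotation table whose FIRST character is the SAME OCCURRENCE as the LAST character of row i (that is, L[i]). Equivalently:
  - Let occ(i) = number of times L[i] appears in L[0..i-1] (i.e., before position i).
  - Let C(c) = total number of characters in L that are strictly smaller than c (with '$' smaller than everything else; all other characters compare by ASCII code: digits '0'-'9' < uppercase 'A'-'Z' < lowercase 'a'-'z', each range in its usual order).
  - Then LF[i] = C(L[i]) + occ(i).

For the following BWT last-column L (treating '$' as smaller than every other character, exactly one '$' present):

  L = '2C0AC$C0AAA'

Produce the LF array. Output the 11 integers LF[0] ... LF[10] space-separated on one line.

Answer: 3 8 1 4 9 0 10 2 5 6 7

Derivation:
Char counts: '$':1, '0':2, '2':1, 'A':4, 'C':3
C (first-col start): C('$')=0, C('0')=1, C('2')=3, C('A')=4, C('C')=8
L[0]='2': occ=0, LF[0]=C('2')+0=3+0=3
L[1]='C': occ=0, LF[1]=C('C')+0=8+0=8
L[2]='0': occ=0, LF[2]=C('0')+0=1+0=1
L[3]='A': occ=0, LF[3]=C('A')+0=4+0=4
L[4]='C': occ=1, LF[4]=C('C')+1=8+1=9
L[5]='$': occ=0, LF[5]=C('$')+0=0+0=0
L[6]='C': occ=2, LF[6]=C('C')+2=8+2=10
L[7]='0': occ=1, LF[7]=C('0')+1=1+1=2
L[8]='A': occ=1, LF[8]=C('A')+1=4+1=5
L[9]='A': occ=2, LF[9]=C('A')+2=4+2=6
L[10]='A': occ=3, LF[10]=C('A')+3=4+3=7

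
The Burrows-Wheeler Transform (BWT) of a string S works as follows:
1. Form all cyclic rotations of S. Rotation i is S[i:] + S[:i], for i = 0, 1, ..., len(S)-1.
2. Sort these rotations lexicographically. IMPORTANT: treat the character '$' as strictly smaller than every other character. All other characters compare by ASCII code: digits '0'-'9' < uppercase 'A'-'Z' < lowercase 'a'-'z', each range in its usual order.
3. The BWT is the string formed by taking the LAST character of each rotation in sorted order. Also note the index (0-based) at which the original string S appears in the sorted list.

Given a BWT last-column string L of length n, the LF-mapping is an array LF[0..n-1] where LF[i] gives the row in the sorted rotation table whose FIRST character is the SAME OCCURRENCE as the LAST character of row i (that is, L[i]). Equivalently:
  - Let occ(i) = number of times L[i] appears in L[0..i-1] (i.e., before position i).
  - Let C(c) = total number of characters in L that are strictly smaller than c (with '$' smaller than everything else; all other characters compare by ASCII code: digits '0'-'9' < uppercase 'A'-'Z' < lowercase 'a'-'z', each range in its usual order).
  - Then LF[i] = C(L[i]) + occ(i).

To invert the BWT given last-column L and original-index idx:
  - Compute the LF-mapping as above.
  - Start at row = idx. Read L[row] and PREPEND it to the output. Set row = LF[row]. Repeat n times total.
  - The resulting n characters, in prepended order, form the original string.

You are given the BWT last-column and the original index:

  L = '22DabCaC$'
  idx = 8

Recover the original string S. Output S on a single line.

Answer: bCaaCD22$

Derivation:
LF mapping: 1 2 5 6 8 3 7 4 0
Walk LF starting at row 8, prepending L[row]:
  step 1: row=8, L[8]='$', prepend. Next row=LF[8]=0
  step 2: row=0, L[0]='2', prepend. Next row=LF[0]=1
  step 3: row=1, L[1]='2', prepend. Next row=LF[1]=2
  step 4: row=2, L[2]='D', prepend. Next row=LF[2]=5
  step 5: row=5, L[5]='C', prepend. Next row=LF[5]=3
  step 6: row=3, L[3]='a', prepend. Next row=LF[3]=6
  step 7: row=6, L[6]='a', prepend. Next row=LF[6]=7
  step 8: row=7, L[7]='C', prepend. Next row=LF[7]=4
  step 9: row=4, L[4]='b', prepend. Next row=LF[4]=8
Reversed output: bCaaCD22$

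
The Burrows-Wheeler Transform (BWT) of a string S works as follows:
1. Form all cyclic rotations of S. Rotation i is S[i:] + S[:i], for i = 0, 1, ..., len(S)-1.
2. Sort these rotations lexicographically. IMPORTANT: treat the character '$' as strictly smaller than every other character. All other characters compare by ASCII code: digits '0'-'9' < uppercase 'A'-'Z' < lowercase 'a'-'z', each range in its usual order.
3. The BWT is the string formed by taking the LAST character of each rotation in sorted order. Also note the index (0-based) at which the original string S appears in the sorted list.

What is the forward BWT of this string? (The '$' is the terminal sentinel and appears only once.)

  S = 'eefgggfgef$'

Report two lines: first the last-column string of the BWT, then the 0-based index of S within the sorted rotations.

Answer: f$geegefggf
1

Derivation:
All 11 rotations (rotation i = S[i:]+S[:i]):
  rot[0] = eefgggfgef$
  rot[1] = efgggfgef$e
  rot[2] = fgggfgef$ee
  rot[3] = gggfgef$eef
  rot[4] = ggfgef$eefg
  rot[5] = gfgef$eefgg
  rot[6] = fgef$eefggg
  rot[7] = gef$eefgggf
  rot[8] = ef$eefgggfg
  rot[9] = f$eefgggfge
  rot[10] = $eefgggfgef
Sorted (with $ < everything):
  sorted[0] = $eefgggfgef  (last char: 'f')
  sorted[1] = eefgggfgef$  (last char: '$')
  sorted[2] = ef$eefgggfg  (last char: 'g')
  sorted[3] = efgggfgef$e  (last char: 'e')
  sorted[4] = f$eefgggfge  (last char: 'e')
  sorted[5] = fgef$eefggg  (last char: 'g')
  sorted[6] = fgggfgef$ee  (last char: 'e')
  sorted[7] = gef$eefgggf  (last char: 'f')
  sorted[8] = gfgef$eefgg  (last char: 'g')
  sorted[9] = ggfgef$eefg  (last char: 'g')
  sorted[10] = gggfgef$eef  (last char: 'f')
Last column: f$geegefggf
Original string S is at sorted index 1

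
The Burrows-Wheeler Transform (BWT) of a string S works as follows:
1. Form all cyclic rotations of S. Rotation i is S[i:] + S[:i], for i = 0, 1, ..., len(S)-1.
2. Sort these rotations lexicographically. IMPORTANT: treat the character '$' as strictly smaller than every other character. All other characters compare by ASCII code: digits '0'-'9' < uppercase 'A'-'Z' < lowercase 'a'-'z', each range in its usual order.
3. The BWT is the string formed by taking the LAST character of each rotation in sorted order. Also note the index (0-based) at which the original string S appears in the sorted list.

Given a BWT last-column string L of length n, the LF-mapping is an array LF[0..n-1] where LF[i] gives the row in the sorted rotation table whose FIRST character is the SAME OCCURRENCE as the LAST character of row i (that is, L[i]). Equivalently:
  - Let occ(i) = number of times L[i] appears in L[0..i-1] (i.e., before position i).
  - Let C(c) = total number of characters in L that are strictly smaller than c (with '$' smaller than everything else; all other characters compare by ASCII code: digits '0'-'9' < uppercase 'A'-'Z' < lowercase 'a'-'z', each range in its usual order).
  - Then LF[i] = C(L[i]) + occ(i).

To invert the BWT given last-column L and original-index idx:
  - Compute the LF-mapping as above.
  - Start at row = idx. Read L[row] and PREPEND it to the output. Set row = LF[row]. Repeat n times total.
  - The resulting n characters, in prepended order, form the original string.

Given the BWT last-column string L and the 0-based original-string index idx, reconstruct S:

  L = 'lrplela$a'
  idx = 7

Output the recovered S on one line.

Answer: parallel$

Derivation:
LF mapping: 4 8 7 5 3 6 1 0 2
Walk LF starting at row 7, prepending L[row]:
  step 1: row=7, L[7]='$', prepend. Next row=LF[7]=0
  step 2: row=0, L[0]='l', prepend. Next row=LF[0]=4
  step 3: row=4, L[4]='e', prepend. Next row=LF[4]=3
  step 4: row=3, L[3]='l', prepend. Next row=LF[3]=5
  step 5: row=5, L[5]='l', prepend. Next row=LF[5]=6
  step 6: row=6, L[6]='a', prepend. Next row=LF[6]=1
  step 7: row=1, L[1]='r', prepend. Next row=LF[1]=8
  step 8: row=8, L[8]='a', prepend. Next row=LF[8]=2
  step 9: row=2, L[2]='p', prepend. Next row=LF[2]=7
Reversed output: parallel$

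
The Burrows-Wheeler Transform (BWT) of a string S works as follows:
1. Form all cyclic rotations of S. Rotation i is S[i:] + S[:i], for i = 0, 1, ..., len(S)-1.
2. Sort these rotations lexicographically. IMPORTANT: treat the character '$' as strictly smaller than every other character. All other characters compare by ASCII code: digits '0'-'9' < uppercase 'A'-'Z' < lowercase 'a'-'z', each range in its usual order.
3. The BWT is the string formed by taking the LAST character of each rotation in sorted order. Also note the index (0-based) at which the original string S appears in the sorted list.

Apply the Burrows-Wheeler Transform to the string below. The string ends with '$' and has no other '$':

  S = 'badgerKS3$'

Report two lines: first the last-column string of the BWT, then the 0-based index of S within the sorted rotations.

All 10 rotations (rotation i = S[i:]+S[:i]):
  rot[0] = badgerKS3$
  rot[1] = adgerKS3$b
  rot[2] = dgerKS3$ba
  rot[3] = gerKS3$bad
  rot[4] = erKS3$badg
  rot[5] = rKS3$badge
  rot[6] = KS3$badger
  rot[7] = S3$badgerK
  rot[8] = 3$badgerKS
  rot[9] = $badgerKS3
Sorted (with $ < everything):
  sorted[0] = $badgerKS3  (last char: '3')
  sorted[1] = 3$badgerKS  (last char: 'S')
  sorted[2] = KS3$badger  (last char: 'r')
  sorted[3] = S3$badgerK  (last char: 'K')
  sorted[4] = adgerKS3$b  (last char: 'b')
  sorted[5] = badgerKS3$  (last char: '$')
  sorted[6] = dgerKS3$ba  (last char: 'a')
  sorted[7] = erKS3$badg  (last char: 'g')
  sorted[8] = gerKS3$bad  (last char: 'd')
  sorted[9] = rKS3$badge  (last char: 'e')
Last column: 3SrKb$agde
Original string S is at sorted index 5

Answer: 3SrKb$agde
5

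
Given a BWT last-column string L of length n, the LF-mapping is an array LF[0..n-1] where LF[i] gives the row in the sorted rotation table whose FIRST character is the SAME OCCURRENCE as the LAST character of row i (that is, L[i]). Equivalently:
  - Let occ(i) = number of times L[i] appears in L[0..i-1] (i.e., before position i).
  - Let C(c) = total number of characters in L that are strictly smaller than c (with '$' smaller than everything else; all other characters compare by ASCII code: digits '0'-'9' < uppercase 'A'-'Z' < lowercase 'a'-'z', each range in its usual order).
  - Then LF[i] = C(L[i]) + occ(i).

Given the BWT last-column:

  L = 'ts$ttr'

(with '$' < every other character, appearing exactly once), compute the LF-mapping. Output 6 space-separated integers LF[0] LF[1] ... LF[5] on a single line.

Char counts: '$':1, 'r':1, 's':1, 't':3
C (first-col start): C('$')=0, C('r')=1, C('s')=2, C('t')=3
L[0]='t': occ=0, LF[0]=C('t')+0=3+0=3
L[1]='s': occ=0, LF[1]=C('s')+0=2+0=2
L[2]='$': occ=0, LF[2]=C('$')+0=0+0=0
L[3]='t': occ=1, LF[3]=C('t')+1=3+1=4
L[4]='t': occ=2, LF[4]=C('t')+2=3+2=5
L[5]='r': occ=0, LF[5]=C('r')+0=1+0=1

Answer: 3 2 0 4 5 1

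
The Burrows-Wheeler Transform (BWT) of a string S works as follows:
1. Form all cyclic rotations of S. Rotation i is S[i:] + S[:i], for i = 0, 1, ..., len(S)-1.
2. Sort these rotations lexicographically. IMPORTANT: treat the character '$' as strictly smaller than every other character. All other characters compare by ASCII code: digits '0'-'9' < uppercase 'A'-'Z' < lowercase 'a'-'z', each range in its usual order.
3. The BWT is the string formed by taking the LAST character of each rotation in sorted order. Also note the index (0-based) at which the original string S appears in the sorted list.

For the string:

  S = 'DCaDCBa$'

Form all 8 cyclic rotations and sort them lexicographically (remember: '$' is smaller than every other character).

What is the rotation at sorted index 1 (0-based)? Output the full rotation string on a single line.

Answer: Ba$DCaDC

Derivation:
All 8 rotations (rotation i = S[i:]+S[:i]):
  rot[0] = DCaDCBa$
  rot[1] = CaDCBa$D
  rot[2] = aDCBa$DC
  rot[3] = DCBa$DCa
  rot[4] = CBa$DCaD
  rot[5] = Ba$DCaDC
  rot[6] = a$DCaDCB
  rot[7] = $DCaDCBa
Sorted (with $ < everything):
  sorted[0] = $DCaDCBa
  sorted[1] = Ba$DCaDC
  sorted[2] = CBa$DCaD
  sorted[3] = CaDCBa$D
  sorted[4] = DCBa$DCa
  sorted[5] = DCaDCBa$
  sorted[6] = a$DCaDCB
  sorted[7] = aDCBa$DC
sorted[1] = Ba$DCaDC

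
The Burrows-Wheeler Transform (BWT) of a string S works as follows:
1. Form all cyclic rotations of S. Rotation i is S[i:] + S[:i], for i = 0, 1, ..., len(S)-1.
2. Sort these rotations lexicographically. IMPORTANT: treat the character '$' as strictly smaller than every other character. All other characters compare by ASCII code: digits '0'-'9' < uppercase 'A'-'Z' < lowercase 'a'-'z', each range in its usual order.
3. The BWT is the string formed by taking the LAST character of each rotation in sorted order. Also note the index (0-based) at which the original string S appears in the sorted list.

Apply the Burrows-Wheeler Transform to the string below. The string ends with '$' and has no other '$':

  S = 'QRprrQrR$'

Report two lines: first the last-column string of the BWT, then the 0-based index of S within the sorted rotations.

All 9 rotations (rotation i = S[i:]+S[:i]):
  rot[0] = QRprrQrR$
  rot[1] = RprrQrR$Q
  rot[2] = prrQrR$QR
  rot[3] = rrQrR$QRp
  rot[4] = rQrR$QRpr
  rot[5] = QrR$QRprr
  rot[6] = rR$QRprrQ
  rot[7] = R$QRprrQr
  rot[8] = $QRprrQrR
Sorted (with $ < everything):
  sorted[0] = $QRprrQrR  (last char: 'R')
  sorted[1] = QRprrQrR$  (last char: '$')
  sorted[2] = QrR$QRprr  (last char: 'r')
  sorted[3] = R$QRprrQr  (last char: 'r')
  sorted[4] = RprrQrR$Q  (last char: 'Q')
  sorted[5] = prrQrR$QR  (last char: 'R')
  sorted[6] = rQrR$QRpr  (last char: 'r')
  sorted[7] = rR$QRprrQ  (last char: 'Q')
  sorted[8] = rrQrR$QRp  (last char: 'p')
Last column: R$rrQRrQp
Original string S is at sorted index 1

Answer: R$rrQRrQp
1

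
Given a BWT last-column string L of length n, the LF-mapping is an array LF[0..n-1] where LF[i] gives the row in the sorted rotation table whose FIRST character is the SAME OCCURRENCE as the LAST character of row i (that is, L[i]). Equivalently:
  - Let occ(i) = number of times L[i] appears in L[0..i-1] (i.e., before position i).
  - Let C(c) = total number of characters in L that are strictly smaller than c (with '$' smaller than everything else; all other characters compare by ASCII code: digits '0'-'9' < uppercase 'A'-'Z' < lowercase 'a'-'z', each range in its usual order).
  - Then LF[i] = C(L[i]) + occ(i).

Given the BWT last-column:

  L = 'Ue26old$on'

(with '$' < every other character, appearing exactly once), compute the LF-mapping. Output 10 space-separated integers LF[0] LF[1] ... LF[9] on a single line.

Char counts: '$':1, '2':1, '6':1, 'U':1, 'd':1, 'e':1, 'l':1, 'n':1, 'o':2
C (first-col start): C('$')=0, C('2')=1, C('6')=2, C('U')=3, C('d')=4, C('e')=5, C('l')=6, C('n')=7, C('o')=8
L[0]='U': occ=0, LF[0]=C('U')+0=3+0=3
L[1]='e': occ=0, LF[1]=C('e')+0=5+0=5
L[2]='2': occ=0, LF[2]=C('2')+0=1+0=1
L[3]='6': occ=0, LF[3]=C('6')+0=2+0=2
L[4]='o': occ=0, LF[4]=C('o')+0=8+0=8
L[5]='l': occ=0, LF[5]=C('l')+0=6+0=6
L[6]='d': occ=0, LF[6]=C('d')+0=4+0=4
L[7]='$': occ=0, LF[7]=C('$')+0=0+0=0
L[8]='o': occ=1, LF[8]=C('o')+1=8+1=9
L[9]='n': occ=0, LF[9]=C('n')+0=7+0=7

Answer: 3 5 1 2 8 6 4 0 9 7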